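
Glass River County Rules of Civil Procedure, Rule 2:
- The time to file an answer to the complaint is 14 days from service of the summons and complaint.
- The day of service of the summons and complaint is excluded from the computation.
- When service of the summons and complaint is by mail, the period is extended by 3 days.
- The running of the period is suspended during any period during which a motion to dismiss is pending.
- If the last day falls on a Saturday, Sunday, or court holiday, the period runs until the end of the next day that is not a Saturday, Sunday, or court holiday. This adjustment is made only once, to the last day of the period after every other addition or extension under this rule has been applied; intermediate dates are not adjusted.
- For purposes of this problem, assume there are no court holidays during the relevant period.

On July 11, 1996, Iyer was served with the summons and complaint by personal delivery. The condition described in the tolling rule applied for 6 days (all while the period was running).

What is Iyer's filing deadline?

July 31, 1996

14 days after July 11, 1996 is July 25, 1996.
Service was not by mail, so no mail extension applies.
Tolling adds 6 days: July 25, 1996 + 6 days = July 31, 1996.
July 31, 1996 is a Wednesday and not a court holiday, so no extension applies.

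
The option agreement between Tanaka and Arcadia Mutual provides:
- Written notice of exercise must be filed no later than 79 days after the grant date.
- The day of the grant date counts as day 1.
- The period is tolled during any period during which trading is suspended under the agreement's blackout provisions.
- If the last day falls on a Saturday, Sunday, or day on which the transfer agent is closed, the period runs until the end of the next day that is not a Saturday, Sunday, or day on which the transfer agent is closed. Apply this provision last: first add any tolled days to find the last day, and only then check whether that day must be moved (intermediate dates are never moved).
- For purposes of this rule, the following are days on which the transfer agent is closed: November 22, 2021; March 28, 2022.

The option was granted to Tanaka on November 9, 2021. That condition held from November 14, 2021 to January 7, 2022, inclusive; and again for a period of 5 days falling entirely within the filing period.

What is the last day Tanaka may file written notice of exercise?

Counting November 9, 2021 as day 1, day 79 is January 26, 2022.
From November 14, 2021 through January 7, 2022 inclusive is 55 days; tolling adds 55 days: January 26, 2022 + 55 days = March 22, 2022.
Tolling adds 5 days: March 22, 2022 + 5 days = March 27, 2022.
March 27, 2022 is Sunday; March 28, 2022 is a listed holiday. The next qualifying day is March 29, 2022.

March 29, 2022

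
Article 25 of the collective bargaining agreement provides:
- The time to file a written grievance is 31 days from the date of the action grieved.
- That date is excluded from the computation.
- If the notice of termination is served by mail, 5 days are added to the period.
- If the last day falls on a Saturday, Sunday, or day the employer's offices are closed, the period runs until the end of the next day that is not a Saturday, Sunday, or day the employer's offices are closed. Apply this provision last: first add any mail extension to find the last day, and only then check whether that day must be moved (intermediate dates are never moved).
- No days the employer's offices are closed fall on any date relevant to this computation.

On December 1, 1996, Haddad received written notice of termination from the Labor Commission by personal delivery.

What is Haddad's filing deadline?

31 days after December 1, 1996 is January 1, 1997.
Service was not by mail, so no mail extension applies.
January 1, 1997 is a Wednesday and not a day the employer's offices are closed, so no extension applies.

January 1, 1997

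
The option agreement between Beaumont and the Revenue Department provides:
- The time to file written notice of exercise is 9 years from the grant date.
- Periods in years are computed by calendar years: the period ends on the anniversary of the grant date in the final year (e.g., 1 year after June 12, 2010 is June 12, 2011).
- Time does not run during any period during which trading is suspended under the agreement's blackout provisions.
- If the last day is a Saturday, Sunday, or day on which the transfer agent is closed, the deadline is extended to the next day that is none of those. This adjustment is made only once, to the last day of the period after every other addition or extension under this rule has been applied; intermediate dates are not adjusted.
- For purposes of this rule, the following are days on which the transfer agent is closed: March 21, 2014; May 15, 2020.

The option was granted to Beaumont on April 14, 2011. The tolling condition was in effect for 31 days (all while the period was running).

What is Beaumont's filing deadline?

9 years after April 14, 2011 is April 14, 2020.
Tolling adds 31 days: April 14, 2020 + 31 days = May 15, 2020.
May 15, 2020 is a listed holiday; May 16, 2020 is Saturday; May 17, 2020 is Sunday. The next qualifying day is May 18, 2020.

May 18, 2020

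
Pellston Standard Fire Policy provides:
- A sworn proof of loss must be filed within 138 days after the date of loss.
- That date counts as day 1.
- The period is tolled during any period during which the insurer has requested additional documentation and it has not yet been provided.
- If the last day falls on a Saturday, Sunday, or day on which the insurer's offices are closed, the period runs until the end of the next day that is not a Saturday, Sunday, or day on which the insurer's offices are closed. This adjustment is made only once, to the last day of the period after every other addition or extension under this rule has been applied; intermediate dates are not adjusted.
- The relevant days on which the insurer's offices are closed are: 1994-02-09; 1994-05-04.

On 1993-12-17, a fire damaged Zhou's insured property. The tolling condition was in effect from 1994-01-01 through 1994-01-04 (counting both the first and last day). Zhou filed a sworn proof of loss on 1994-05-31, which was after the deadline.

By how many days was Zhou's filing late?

22 days

Counting 1993-12-17 as day 1, day 138 is May 3, 1994.
From January 1, 1994 through January 4, 1994 inclusive is 4 days; tolling adds 4 days: May 3, 1994 + 4 days = May 7, 1994.
May 7, 1994 is Saturday; May 8, 1994 is Sunday. The next qualifying day is May 9, 1994.
The deadline is May 9, 1994; from May 9, 1994 to May 31, 1994 is 22 days.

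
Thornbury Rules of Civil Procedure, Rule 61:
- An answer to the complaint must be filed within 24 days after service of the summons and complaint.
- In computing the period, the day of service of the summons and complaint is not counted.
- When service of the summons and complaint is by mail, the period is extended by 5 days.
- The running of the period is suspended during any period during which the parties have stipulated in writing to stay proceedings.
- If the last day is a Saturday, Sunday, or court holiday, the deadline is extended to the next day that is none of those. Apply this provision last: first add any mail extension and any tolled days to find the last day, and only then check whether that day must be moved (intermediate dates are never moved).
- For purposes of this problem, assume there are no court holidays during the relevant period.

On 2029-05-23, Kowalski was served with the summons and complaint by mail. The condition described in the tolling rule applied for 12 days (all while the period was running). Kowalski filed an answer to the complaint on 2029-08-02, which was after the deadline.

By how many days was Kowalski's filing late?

30 days

24 days after 2029-05-23 is June 16, 2029.
Service was by mail, adding 5 days: June 16, 2029 + 5 days = June 21, 2029.
Tolling adds 12 days: June 21, 2029 + 12 days = July 3, 2029.
July 3, 2029 is a Tuesday and not a court holiday, so no extension applies.
The deadline is July 3, 2029; from July 3, 2029 to August 2, 2029 is 30 days.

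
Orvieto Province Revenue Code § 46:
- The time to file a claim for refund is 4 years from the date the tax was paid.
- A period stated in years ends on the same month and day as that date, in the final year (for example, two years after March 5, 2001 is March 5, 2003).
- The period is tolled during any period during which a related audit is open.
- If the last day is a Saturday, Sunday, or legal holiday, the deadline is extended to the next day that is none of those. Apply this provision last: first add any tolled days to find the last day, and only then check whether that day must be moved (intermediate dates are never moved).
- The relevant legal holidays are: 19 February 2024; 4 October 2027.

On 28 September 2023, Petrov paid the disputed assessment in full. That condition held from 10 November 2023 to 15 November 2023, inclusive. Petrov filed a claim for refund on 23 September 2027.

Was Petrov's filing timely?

4 years after 28 September 2023 is September 28, 2027.
From November 10, 2023 through November 15, 2023 inclusive is 6 days; tolling adds 6 days: September 28, 2027 + 6 days = October 4, 2027.
October 4, 2027 is a listed holiday. The next qualifying day is October 5, 2027.
The deadline is October 5, 2027; the filing on September 23, 2027 is on or before that date.

Yes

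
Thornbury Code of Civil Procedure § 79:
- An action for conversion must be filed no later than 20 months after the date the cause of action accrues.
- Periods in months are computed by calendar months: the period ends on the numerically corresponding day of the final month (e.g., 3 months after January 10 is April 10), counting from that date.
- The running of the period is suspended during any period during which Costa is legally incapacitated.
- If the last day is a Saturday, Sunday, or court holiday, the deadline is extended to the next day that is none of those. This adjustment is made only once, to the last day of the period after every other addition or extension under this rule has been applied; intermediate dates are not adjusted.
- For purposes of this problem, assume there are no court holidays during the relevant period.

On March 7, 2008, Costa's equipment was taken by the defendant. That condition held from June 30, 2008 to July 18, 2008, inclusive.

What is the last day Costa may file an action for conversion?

20 months after March 7, 2008 is November 7, 2009.
From June 30, 2008 through July 18, 2008 inclusive is 19 days; tolling adds 19 days: November 7, 2009 + 19 days = November 26, 2009.
November 26, 2009 is a Thursday and not a court holiday, so no extension applies.

November 26, 2009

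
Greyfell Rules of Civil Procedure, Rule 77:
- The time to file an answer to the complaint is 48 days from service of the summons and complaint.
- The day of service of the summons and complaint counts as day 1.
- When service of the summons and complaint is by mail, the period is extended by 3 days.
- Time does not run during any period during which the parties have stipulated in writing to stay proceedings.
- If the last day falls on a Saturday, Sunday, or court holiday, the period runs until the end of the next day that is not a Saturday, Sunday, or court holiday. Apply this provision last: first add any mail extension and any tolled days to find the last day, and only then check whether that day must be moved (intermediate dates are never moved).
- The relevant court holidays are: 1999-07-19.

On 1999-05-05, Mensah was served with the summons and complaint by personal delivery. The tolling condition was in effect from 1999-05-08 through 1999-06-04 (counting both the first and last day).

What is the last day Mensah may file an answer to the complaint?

July 20, 1999

Counting 1999-05-05 as day 1, day 48 is June 21, 1999.
Service was not by mail, so no mail extension applies.
From May 8, 1999 through June 4, 1999 inclusive is 28 days; tolling adds 28 days: June 21, 1999 + 28 days = July 19, 1999.
July 19, 1999 is a listed holiday. The next qualifying day is July 20, 1999.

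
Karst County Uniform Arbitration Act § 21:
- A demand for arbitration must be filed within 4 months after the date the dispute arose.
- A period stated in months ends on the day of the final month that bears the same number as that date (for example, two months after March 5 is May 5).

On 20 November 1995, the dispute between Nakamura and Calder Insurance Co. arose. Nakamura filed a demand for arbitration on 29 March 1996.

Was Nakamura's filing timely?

No

4 months after 20 November 1995 is March 20, 1996.
The deadline is March 20, 1996; the filing on March 29, 1996 is after that date.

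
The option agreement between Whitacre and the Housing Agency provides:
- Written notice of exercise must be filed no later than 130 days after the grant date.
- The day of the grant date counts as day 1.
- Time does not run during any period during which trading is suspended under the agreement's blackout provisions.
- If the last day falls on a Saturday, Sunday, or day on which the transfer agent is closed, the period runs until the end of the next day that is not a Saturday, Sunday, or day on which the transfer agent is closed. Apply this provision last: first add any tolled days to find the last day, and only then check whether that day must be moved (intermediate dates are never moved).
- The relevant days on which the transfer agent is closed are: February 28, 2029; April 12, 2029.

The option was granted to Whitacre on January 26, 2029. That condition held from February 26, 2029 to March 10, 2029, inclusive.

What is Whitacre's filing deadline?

Counting January 26, 2029 as day 1, day 130 is June 4, 2029.
From February 26, 2029 through March 10, 2029 inclusive is 13 days; tolling adds 13 days: June 4, 2029 + 13 days = June 17, 2029.
June 17, 2029 is Sunday. The next qualifying day is June 18, 2029.

June 18, 2029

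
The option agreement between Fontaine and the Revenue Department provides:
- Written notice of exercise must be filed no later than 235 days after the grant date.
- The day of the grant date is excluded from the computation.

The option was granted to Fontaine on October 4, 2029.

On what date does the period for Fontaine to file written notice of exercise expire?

235 days after October 4, 2029 is May 27, 2030.

May 27, 2030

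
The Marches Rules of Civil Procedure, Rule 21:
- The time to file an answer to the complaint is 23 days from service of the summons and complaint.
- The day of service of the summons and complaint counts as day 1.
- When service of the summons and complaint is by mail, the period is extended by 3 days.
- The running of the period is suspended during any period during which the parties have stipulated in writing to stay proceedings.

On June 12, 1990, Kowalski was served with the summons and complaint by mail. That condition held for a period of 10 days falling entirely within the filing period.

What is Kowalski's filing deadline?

Counting June 12, 1990 as day 1, day 23 is July 4, 1990.
Service was by mail, adding 3 days: July 4, 1990 + 3 days = July 7, 1990.
Tolling adds 10 days: July 7, 1990 + 10 days = July 17, 1990.

July 17, 1990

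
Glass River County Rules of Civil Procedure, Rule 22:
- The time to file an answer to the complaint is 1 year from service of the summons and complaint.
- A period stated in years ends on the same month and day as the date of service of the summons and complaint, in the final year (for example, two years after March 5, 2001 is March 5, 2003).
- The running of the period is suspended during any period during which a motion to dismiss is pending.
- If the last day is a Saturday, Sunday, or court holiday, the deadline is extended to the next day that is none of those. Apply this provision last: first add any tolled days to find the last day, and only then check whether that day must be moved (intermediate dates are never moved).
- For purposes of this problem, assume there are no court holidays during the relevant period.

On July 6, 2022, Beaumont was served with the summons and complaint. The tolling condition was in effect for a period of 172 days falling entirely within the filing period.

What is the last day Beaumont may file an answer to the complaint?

December 25, 2023

1 year after July 6, 2022 is July 6, 2023.
Tolling adds 172 days: July 6, 2023 + 172 days = December 25, 2023.
December 25, 2023 is a Monday and not a court holiday, so no extension applies.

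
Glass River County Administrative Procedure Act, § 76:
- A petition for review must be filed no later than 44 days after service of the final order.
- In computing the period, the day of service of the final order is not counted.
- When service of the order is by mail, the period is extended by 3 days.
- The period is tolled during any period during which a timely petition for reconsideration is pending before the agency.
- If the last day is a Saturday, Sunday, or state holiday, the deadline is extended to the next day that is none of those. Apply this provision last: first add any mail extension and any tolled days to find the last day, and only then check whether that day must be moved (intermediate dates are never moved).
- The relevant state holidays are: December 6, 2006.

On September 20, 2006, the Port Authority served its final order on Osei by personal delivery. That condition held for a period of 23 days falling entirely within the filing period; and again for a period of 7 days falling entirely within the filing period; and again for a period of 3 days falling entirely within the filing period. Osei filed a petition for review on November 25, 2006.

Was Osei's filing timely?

44 days after September 20, 2006 is November 3, 2006.
Service was not by mail, so no mail extension applies.
Tolling adds 23 days: November 3, 2006 + 23 days = November 26, 2006.
Tolling adds 7 days: November 26, 2006 + 7 days = December 3, 2006.
Tolling adds 3 days: December 3, 2006 + 3 days = December 6, 2006.
December 6, 2006 is a listed holiday. The next qualifying day is December 7, 2006.
The deadline is December 7, 2006; the filing on November 25, 2006 is on or before that date.

Yes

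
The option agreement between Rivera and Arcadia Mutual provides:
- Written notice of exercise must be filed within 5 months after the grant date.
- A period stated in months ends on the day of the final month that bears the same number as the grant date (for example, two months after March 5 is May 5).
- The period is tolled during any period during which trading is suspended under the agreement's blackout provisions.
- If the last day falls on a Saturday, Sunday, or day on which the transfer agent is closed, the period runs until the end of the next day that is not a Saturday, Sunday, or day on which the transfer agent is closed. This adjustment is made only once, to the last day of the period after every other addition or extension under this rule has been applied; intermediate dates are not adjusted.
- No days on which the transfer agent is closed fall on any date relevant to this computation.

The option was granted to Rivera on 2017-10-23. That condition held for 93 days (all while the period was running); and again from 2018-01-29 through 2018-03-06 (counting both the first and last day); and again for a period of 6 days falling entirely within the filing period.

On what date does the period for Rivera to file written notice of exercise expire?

August 6, 2018

5 months after 2017-10-23 is March 23, 2018.
Tolling adds 93 days: March 23, 2018 + 93 days = June 24, 2018.
From January 29, 2018 through March 6, 2018 inclusive is 37 days; tolling adds 37 days: June 24, 2018 + 37 days = July 31, 2018.
Tolling adds 6 days: July 31, 2018 + 6 days = August 6, 2018.
August 6, 2018 is a Monday and not a day on which the transfer agent is closed, so no extension applies.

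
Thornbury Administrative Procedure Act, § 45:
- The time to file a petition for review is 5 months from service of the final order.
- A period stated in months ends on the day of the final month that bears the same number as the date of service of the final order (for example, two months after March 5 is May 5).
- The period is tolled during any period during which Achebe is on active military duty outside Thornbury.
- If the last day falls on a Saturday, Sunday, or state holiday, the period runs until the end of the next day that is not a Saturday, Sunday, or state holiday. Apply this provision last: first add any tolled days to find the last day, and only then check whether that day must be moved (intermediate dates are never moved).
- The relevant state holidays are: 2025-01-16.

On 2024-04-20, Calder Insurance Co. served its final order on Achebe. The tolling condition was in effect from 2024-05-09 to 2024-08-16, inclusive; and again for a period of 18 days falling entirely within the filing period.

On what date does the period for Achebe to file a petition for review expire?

5 months after 2024-04-20 is September 20, 2024.
From May 9, 2024 through August 16, 2024 inclusive is 100 days; tolling adds 100 days: September 20, 2024 + 100 days = December 29, 2024.
Tolling adds 18 days: December 29, 2024 + 18 days = January 16, 2025.
January 16, 2025 is a listed holiday. The next qualifying day is January 17, 2025.

January 17, 2025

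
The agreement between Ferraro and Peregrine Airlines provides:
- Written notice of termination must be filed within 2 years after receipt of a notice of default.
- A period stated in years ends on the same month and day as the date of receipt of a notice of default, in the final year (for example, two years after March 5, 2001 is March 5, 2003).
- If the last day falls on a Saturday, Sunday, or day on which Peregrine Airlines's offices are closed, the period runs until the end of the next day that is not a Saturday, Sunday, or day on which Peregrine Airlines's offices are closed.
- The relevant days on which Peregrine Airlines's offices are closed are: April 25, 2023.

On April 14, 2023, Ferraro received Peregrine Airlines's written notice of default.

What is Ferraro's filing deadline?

April 14, 2025

2 years after April 14, 2023 is April 14, 2025.
April 14, 2025 is a Monday and not a day on which Peregrine Airlines's offices are closed, so no extension applies.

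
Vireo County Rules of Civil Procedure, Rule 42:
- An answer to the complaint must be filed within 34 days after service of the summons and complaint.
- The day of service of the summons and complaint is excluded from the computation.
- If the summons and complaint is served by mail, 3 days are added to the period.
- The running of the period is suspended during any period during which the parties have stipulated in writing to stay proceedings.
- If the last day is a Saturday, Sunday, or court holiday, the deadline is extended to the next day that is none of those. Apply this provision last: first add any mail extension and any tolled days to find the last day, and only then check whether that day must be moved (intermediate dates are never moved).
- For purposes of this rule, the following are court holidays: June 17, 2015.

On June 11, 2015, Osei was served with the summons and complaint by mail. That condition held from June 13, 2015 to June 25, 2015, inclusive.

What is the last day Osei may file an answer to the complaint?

34 days after June 11, 2015 is July 15, 2015.
Service was by mail, adding 3 days: July 15, 2015 + 3 days = July 18, 2015.
From June 13, 2015 through June 25, 2015 inclusive is 13 days; tolling adds 13 days: July 18, 2015 + 13 days = July 31, 2015.
July 31, 2015 is a Friday and not a court holiday, so no extension applies.

July 31, 2015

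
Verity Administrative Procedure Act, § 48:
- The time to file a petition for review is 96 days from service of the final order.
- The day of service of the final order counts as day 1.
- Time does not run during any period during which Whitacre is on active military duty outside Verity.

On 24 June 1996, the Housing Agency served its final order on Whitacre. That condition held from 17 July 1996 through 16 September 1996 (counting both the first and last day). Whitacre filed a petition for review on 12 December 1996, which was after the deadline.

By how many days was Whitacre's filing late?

Counting 24 June 1996 as day 1, day 96 is September 27, 1996.
From July 17, 1996 through September 16, 1996 inclusive is 62 days; tolling adds 62 days: September 27, 1996 + 62 days = November 28, 1996.
The deadline is November 28, 1996; from November 28, 1996 to December 12, 1996 is 14 days.

14 days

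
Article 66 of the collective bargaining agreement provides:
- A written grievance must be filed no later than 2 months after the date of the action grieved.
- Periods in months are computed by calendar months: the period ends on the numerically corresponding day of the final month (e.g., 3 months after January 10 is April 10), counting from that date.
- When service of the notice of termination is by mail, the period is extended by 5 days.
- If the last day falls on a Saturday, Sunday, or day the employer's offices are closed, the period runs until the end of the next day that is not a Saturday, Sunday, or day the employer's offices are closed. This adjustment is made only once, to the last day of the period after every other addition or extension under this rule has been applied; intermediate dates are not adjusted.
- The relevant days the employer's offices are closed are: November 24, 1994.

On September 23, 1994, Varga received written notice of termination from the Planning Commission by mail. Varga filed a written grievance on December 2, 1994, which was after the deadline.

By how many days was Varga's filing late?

2 months after September 23, 1994 is November 23, 1994.
Service was by mail, adding 5 days: November 23, 1994 + 5 days = November 28, 1994.
November 28, 1994 is a Monday and not a day the employer's offices are closed, so no extension applies.
The deadline is November 28, 1994; from November 28, 1994 to December 2, 1994 is 4 days.

4 days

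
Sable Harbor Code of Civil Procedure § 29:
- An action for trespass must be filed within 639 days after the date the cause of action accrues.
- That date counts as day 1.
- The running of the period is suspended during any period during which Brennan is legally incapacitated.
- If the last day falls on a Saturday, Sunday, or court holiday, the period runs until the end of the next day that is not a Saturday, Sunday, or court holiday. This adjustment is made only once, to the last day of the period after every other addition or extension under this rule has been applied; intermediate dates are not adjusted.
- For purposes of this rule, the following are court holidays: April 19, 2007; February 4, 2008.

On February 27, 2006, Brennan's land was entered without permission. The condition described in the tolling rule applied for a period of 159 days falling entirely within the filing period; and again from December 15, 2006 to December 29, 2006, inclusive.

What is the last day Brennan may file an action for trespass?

May 19, 2008

Counting February 27, 2006 as day 1, day 639 is November 27, 2007.
Tolling adds 159 days: November 27, 2007 + 159 days = May 4, 2008.
From December 15, 2006 through December 29, 2006 inclusive is 15 days; tolling adds 15 days: May 4, 2008 + 15 days = May 19, 2008.
May 19, 2008 is a Monday and not a court holiday, so no extension applies.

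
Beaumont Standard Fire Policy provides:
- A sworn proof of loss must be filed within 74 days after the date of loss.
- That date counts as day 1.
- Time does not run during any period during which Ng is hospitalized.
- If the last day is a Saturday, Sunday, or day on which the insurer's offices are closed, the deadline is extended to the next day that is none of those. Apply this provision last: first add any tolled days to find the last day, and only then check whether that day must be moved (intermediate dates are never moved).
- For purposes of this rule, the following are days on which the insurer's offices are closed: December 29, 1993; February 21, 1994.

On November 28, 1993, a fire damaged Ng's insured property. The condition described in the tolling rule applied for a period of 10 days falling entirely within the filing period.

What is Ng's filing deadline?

February 22, 1994

Counting November 28, 1993 as day 1, day 74 is February 9, 1994.
Tolling adds 10 days: February 9, 1994 + 10 days = February 19, 1994.
February 19, 1994 is Saturday; February 20, 1994 is Sunday; February 21, 1994 is a listed holiday. The next qualifying day is February 22, 1994.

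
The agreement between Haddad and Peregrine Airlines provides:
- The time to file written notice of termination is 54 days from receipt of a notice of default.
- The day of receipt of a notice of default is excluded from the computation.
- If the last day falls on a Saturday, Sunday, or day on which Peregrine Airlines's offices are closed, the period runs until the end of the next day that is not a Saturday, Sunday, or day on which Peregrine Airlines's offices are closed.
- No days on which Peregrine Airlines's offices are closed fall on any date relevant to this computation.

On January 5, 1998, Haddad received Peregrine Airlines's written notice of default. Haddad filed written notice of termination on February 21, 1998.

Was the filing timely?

54 days after January 5, 1998 is February 28, 1998.
February 28, 1998 is Saturday; March 1, 1998 is Sunday. The next qualifying day is March 2, 1998.
The deadline is March 2, 1998; the filing on February 21, 1998 is on or before that date.

Yes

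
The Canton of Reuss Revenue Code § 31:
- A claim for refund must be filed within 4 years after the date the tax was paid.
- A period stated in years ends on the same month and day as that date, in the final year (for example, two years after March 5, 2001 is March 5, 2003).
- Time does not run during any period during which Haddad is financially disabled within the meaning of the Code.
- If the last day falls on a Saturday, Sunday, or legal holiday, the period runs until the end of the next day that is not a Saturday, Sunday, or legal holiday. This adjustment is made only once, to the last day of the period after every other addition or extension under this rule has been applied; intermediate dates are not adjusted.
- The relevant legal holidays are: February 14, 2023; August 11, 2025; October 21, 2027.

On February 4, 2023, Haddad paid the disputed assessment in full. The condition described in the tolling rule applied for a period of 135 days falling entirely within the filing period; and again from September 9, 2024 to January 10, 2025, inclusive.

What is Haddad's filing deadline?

October 22, 2027

4 years after February 4, 2023 is February 4, 2027.
Tolling adds 135 days: February 4, 2027 + 135 days = June 19, 2027.
From September 9, 2024 through January 10, 2025 inclusive is 124 days; tolling adds 124 days: June 19, 2027 + 124 days = October 21, 2027.
October 21, 2027 is a listed holiday. The next qualifying day is October 22, 2027.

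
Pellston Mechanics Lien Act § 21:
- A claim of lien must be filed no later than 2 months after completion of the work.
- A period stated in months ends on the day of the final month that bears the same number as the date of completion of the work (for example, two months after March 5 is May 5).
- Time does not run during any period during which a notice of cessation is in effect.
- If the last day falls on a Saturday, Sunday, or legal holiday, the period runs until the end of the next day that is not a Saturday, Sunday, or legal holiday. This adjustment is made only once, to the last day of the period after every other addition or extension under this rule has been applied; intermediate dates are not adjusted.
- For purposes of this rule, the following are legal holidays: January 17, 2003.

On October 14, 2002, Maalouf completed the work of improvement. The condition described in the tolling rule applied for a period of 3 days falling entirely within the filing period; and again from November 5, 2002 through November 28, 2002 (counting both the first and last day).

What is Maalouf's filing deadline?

January 10, 2003

2 months after October 14, 2002 is December 14, 2002.
Tolling adds 3 days: December 14, 2002 + 3 days = December 17, 2002.
From November 5, 2002 through November 28, 2002 inclusive is 24 days; tolling adds 24 days: December 17, 2002 + 24 days = January 10, 2003.
January 10, 2003 is a Friday and not a legal holiday, so no extension applies.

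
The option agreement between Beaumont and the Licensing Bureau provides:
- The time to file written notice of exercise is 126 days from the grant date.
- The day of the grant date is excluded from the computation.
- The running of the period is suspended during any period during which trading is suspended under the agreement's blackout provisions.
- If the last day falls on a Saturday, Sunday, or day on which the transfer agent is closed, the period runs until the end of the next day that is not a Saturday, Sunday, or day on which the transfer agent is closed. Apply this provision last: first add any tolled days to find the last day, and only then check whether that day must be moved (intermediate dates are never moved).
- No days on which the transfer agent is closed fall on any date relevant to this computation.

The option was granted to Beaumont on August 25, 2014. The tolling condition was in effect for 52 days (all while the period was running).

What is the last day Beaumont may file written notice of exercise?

February 19, 2015

126 days after August 25, 2014 is December 29, 2014.
Tolling adds 52 days: December 29, 2014 + 52 days = February 19, 2015.
February 19, 2015 is a Thursday and not a day on which the transfer agent is closed, so no extension applies.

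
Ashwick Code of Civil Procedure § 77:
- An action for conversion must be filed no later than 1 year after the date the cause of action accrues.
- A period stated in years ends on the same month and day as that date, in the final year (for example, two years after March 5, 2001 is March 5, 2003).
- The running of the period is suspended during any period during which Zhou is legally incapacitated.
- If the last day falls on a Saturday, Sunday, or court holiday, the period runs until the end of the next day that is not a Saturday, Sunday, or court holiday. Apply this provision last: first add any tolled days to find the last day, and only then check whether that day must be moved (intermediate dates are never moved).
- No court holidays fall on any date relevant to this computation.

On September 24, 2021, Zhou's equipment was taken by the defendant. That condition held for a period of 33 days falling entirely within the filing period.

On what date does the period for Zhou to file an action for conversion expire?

1 year after September 24, 2021 is September 24, 2022.
Tolling adds 33 days: September 24, 2022 + 33 days = October 27, 2022.
October 27, 2022 is a Thursday and not a court holiday, so no extension applies.

October 27, 2022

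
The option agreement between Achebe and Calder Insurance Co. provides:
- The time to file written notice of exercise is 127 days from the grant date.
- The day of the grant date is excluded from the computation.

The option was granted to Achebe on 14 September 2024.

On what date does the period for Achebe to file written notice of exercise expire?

127 days after 14 September 2024 is January 19, 2025.

January 19, 2025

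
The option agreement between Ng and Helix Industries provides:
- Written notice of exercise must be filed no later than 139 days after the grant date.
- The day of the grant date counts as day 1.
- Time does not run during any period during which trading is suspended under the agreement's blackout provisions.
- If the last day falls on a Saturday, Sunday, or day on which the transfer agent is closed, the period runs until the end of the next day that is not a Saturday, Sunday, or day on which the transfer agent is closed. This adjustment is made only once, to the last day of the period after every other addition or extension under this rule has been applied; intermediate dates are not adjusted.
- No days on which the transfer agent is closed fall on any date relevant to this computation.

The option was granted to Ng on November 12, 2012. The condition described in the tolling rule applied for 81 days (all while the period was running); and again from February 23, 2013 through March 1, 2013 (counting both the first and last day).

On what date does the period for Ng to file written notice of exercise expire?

Counting November 12, 2012 as day 1, day 139 is March 30, 2013.
Tolling adds 81 days: March 30, 2013 + 81 days = June 19, 2013.
From February 23, 2013 through March 1, 2013 inclusive is 7 days; tolling adds 7 days: June 19, 2013 + 7 days = June 26, 2013.
June 26, 2013 is a Wednesday and not a day on which the transfer agent is closed, so no extension applies.

June 26, 2013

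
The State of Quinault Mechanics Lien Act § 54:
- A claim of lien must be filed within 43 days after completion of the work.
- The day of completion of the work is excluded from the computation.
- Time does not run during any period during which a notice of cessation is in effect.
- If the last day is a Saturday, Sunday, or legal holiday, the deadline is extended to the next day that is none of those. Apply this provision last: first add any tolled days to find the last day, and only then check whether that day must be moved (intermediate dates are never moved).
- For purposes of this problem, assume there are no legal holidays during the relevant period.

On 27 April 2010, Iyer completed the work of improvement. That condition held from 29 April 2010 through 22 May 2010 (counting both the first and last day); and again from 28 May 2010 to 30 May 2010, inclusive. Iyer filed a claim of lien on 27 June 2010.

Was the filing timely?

43 days after 27 April 2010 is June 9, 2010.
From April 29, 2010 through May 22, 2010 inclusive is 24 days; tolling adds 24 days: June 9, 2010 + 24 days = July 3, 2010.
From May 28, 2010 through May 30, 2010 inclusive is 3 days; tolling adds 3 days: July 3, 2010 + 3 days = July 6, 2010.
July 6, 2010 is a Tuesday and not a legal holiday, so no extension applies.
The deadline is July 6, 2010; the filing on June 27, 2010 is on or before that date.

Yes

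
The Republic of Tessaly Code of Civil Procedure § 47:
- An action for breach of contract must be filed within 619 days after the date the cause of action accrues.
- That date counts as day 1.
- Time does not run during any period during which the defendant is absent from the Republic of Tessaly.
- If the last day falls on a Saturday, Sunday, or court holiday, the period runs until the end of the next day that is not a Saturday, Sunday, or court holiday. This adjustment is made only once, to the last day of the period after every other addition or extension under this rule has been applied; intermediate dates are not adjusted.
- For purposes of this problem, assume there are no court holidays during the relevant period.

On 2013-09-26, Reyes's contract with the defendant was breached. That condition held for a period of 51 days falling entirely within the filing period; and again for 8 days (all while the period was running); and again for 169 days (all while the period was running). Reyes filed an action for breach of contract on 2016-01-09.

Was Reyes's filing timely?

Counting 2013-09-26 as day 1, day 619 is June 6, 2015.
Tolling adds 51 days: June 6, 2015 + 51 days = July 27, 2015.
Tolling adds 8 days: July 27, 2015 + 8 days = August 4, 2015.
Tolling adds 169 days: August 4, 2015 + 169 days = January 20, 2016.
January 20, 2016 is a Wednesday and not a court holiday, so no extension applies.
The deadline is January 20, 2016; the filing on January 9, 2016 is on or before that date.

Yes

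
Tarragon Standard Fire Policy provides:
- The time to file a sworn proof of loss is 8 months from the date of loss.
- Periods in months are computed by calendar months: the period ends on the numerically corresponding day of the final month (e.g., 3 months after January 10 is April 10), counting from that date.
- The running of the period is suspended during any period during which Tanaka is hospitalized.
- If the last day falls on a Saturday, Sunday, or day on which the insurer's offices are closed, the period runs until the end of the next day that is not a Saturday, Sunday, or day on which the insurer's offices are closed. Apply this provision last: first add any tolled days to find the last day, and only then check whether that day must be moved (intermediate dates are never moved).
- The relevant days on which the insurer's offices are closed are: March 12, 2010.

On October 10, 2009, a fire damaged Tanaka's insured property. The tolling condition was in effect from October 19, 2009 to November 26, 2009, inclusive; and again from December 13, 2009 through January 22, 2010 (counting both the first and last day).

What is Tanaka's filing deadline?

8 months after October 10, 2009 is June 10, 2010.
From October 19, 2009 through November 26, 2009 inclusive is 39 days; tolling adds 39 days: June 10, 2010 + 39 days = July 19, 2010.
From December 13, 2009 through January 22, 2010 inclusive is 41 days; tolling adds 41 days: July 19, 2010 + 41 days = August 29, 2010.
August 29, 2010 is Sunday. The next qualifying day is August 30, 2010.

August 30, 2010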